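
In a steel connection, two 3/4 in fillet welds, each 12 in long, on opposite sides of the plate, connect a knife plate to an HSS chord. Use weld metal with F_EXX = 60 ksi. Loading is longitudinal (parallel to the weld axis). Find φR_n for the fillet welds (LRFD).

φR_n ≈ 344 kip

Effective throat t_e = 0.707 × 0.75 = 0.5302 in.
Total length L = 24 in; A_we = 0.5302 × 24 = 12.73 in².
F_nw = 0.6 F_EXX = 0.6 × 60 = 36 ksi.
φR_n = 0.75 × 36 × 12.73 = 343.6 kip.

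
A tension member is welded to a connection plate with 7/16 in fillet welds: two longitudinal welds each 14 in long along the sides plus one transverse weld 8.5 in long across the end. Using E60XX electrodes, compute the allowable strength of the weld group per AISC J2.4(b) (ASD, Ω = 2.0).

E60XX → F_EXX = 60 ksi.
t_e = 0.707 × 0.4375 = 0.3093 in.
R_nwl = 0.6 × 60 × 0.3093 × 28 = 311.8 kips (longitudinal, 2 welds).
R_nwt = 0.6 × 60 × 0.3093 × 8.5 = 94.65 kips (transverse, base value).
(i) R_nwl + R_nwt = 406.4 kips; (ii) 0.85 R_nwl + 1.5 R_nwt = 407 kips.
R_n = max = 407 kips [governs: (ii)]; R_n/Ω = 203.5 kips.

R_n/Ω ≈ 203 kips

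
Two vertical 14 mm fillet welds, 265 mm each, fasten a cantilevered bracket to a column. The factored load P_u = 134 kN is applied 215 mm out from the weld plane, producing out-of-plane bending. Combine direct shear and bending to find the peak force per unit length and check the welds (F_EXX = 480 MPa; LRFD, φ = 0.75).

f_max ≈ 1260 N/mm; adequate

L_w = 2 × 265 = 530 mm; section modulus (unit throat) S = 2 × L²/6 = 23410 mm².
Direct shear f_v = P/L_w = 134×10³/530 = 252.8 N/mm.
Moment M = P × e = 134×10³ × 215 = 28810000 N·mm; bending f_b = M/S = 1231 N/mm.
f_max = √(f_v² + f_b²) = √(252.8² + 1231²) = 1256 N/mm.
φr_n = 0.75 × 0.6 × 480 × (0.707 × 14) = 2138 N/mm → adequate.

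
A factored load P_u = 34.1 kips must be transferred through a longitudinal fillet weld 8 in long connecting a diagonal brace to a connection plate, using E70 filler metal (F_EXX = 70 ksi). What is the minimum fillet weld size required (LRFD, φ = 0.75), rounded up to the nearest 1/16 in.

w = 1/4 in

Total weld length L = 8 in.
Required throat t_e = P_u / (φ × 0.6 F_EXX × L) = 34.1 / (0.75 × 0.6 × 70 × 8) = 0.1353 in.
Required leg w = t_e / 0.707 = 0.1914 in → use 1/4 in.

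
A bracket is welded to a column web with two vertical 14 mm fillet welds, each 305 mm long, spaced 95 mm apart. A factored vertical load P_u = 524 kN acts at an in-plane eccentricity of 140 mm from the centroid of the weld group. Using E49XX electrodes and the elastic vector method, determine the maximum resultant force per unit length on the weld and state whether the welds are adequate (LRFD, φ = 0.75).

E49XX → F_EXX = 490 MPa.
Total weld length L_w = 610 mm. Treat welds as unit-width lines.
Polar moment about centroid: J = 2[d³/12 + d(b/2)²] = 2[305³/12 + 305×47.5²] = 6105000 mm³.
Direct shear f_v = P/L_w = 524×10³ / 610 = 859 N/mm (vertical).
Torsion M = P·e = 524×10³ × 140 = 73360000 N·mm.
Critical point at (x, y) = (47.5, 152.5) from centroid. f_tx = M·y/J = 1832 N/mm; f_ty = M·x/J = 570.8 N/mm.
Resultant f_max = √[f_tx² + (f_v + f_ty)²] = √[1832² + (859 + 570.8)²] = 2324 N/mm.
Capacity per unit length: φr_n = 0.75 × 0.6 × 490 × (0.707 × 14) = 2183 N/mm.
2324 > 2183 → NOT adequate.

f_max ≈ 2320 N/mm; NOT adequate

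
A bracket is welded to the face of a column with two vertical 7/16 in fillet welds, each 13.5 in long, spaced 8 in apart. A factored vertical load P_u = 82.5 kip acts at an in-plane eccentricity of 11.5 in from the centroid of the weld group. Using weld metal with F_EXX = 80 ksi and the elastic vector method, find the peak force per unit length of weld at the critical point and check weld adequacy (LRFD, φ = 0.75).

Total weld length L_w = 27 in. Treat welds as unit-width lines.
Polar moment about centroid: J = 2[d³/12 + d(b/2)²] = 2[13.5³/12 + 13.5×4²] = 842.1 in³.
Direct shear f_v = P/L_w = 82.5 / 27 = 3.056 kip/in (vertical).
Torsion M = P·e = 82.5 × 11.5 = 948.75 kip·in.
Critical point at (x, y) = (4, 6.75) from centroid. f_tx = M·y/J = 7.605 kip/in; f_ty = M·x/J = 4.507 kip/in.
Resultant f_max = √[f_tx² + (f_v + f_ty)²] = √[7.605² + (3.056 + 4.507)²] = 10.73 kip/in.
Capacity per unit length: φr_n = 0.75 × 0.6 × 80 × (0.707 × 0.4375) = 11.14 kip/in.
10.73 ≤ 11.14 → adequate.

f_max ≈ 10.7 kip/in; adequate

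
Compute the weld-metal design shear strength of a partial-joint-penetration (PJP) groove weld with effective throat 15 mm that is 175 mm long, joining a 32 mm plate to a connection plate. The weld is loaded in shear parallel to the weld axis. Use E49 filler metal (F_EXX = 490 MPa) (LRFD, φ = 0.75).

φR_n ≈ 579 kN

Effective throat (given) t_e = 15 mm.
A_we = 15 × 175 = 2625 mm².
F_nw = 0.6 F_EXX = 294 MPa.
φR_n = 0.75 × 294 × 2625 × 10⁻³ = 578.8 kN.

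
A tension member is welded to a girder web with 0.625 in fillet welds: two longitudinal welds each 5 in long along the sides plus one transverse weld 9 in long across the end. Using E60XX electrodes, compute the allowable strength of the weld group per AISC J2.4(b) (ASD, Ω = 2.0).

E60XX → F_EXX = 60 ksi.
t_e = 0.707 × 0.625 = 0.4419 in.
R_nwl = 0.6 × 60 × 0.4419 × 10 = 159.1 kips (longitudinal, 2 welds).
R_nwt = 0.6 × 60 × 0.4419 × 9 = 143.2 kips (transverse, base value).
(i) R_nwl + R_nwt = 302.2 kips; (ii) 0.85 R_nwl + 1.5 R_nwt = 350 kips.
R_n = max = 350 kips [governs: (ii)]; R_n/Ω = 175 kips.

R_n/Ω ≈ 175 kips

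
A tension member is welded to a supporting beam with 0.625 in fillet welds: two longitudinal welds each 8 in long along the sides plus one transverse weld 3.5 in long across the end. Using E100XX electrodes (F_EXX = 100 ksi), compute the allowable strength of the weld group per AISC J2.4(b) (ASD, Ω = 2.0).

R_n/Ω ≈ 258 kips

t_e = 0.707 × 0.625 = 0.4419 in.
R_nwl = 0.6 × 100 × 0.4419 × 16 = 424.2 kips (longitudinal, 2 welds).
R_nwt = 0.6 × 100 × 0.4419 × 3.5 = 92.79 kips (transverse, base value).
(i) R_nwl + R_nwt = 517 kips; (ii) 0.85 R_nwl + 1.5 R_nwt = 499.8 kips.
R_n = max = 517 kips [governs: (i)]; R_n/Ω = 258.5 kips.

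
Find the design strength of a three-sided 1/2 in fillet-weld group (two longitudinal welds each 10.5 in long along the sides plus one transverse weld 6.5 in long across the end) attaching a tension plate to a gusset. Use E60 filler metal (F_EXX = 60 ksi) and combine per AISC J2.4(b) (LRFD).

t_e = 0.707 × 0.5 = 0.3535 in.
R_nwl = 0.6 × 60 × 0.3535 × 21 = 267.2 kip (longitudinal, 2 welds).
R_nwt = 0.6 × 60 × 0.3535 × 6.5 = 82.72 kip (transverse, base value).
(i) R_nwl + R_nwt = 350 kip; (ii) 0.85 R_nwl + 1.5 R_nwt = 351.2 kip.
R_n = max = 351.2 kip [governs: (ii)]; φR_n = 263.4 kip.

φR_n ≈ 263 kip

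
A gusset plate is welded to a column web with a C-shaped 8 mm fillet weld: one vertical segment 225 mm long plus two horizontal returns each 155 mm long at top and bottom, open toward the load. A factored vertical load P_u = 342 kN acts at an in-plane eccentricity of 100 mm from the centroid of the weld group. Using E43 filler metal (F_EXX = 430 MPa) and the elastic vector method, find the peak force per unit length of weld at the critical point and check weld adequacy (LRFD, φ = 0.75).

Total weld length L_w = 535 mm. Treat welds as unit-width lines.
Centroid: x̄ = 2×155×77.5 / 535 = 44.91 mm from the vertical weld.
Polar moment about centroid: J = I_x + I_y = [225³/12 + 2×155×112.5²] + [225×44.91² + 2(155³/12 + 155×32.59²)] = 6276000 mm³.
Direct shear f_v = P/L_w = 342×10³ / 535 = 639.3 N/mm (vertical).
Torsion M = P·e = 342×10³ × 100 = 34200000 N·mm.
Critical point at (x, y) = (110.1, 112.5) from centroid. f_tx = M·y/J = 613 N/mm; f_ty = M·x/J = 599.9 N/mm.
Resultant f_max = √[f_tx² + (f_v + f_ty)²] = √[613² + (639.3 + 599.9)²] = 1382 N/mm.
Capacity per unit length: φr_n = 0.75 × 0.6 × 430 × (0.707 × 8) = 1094 N/mm.
1382 > 1094 → NOT adequate.

f_max ≈ 1380 N/mm; NOT adequate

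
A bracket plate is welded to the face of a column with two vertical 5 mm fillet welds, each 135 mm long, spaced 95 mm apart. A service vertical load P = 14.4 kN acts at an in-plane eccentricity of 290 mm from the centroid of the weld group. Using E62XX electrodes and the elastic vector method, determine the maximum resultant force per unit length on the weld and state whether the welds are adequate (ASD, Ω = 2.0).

f_max ≈ 371 N/mm; adequate

E62XX → F_EXX = 620 MPa.
Total weld length L_w = 270 mm. Treat welds as unit-width lines.
Polar moment about centroid: J = 2[d³/12 + d(b/2)²] = 2[135³/12 + 135×47.5²] = 1019000 mm³.
Direct shear f_v = P/L_w = 14.4×10³ / 270 = 53.33 N/mm (vertical).
Torsion M = P·e = 14.4×10³ × 290 = 4176000 N·mm.
Critical point at (x, y) = (47.5, 67.5) from centroid. f_tx = M·y/J = 276.6 N/mm; f_ty = M·x/J = 194.6 N/mm.
Resultant f_max = √[f_tx² + (f_v + f_ty)²] = √[276.6² + (53.33 + 194.6)²] = 371.4 N/mm.
Capacity per unit length: r_n/Ω = (1/2.0) × 0.6 × 620 × (0.707 × 5) = 657.5 N/mm.
371.4 ≤ 657.5 → adequate.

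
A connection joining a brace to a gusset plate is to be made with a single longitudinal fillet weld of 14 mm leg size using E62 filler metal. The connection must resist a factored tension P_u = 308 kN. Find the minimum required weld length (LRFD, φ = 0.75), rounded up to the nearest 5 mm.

L = 115 mm

E62XX → F_EXX = 620 MPa.
Throat t_e = 0.707 × 14 = 9.898 mm.
φr_n = 0.75 × 0.6 × 620 × 9.898 × 10⁻³ = 2.762 kN/mm.
L_req = P_u / φr_n = 308 / 2.762 = 111.5 mm total.
Round up → use L = 115 mm.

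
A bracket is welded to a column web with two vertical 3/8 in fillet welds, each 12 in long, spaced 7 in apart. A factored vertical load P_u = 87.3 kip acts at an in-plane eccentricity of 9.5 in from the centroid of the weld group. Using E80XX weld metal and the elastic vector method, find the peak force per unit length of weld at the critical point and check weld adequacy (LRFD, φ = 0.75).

E80XX → F_EXX = 80 ksi.
Total weld length L_w = 24 in. Treat welds as unit-width lines.
Polar moment about centroid: J = 2[d³/12 + d(b/2)²] = 2[12³/12 + 12×3.5²] = 582 in³.
Direct shear f_v = P/L_w = 87.3 / 24 = 3.637 kip/in (vertical).
Torsion M = P·e = 87.3 × 9.5 = 829.35 kip·in.
Critical point at (x, y) = (3.5, 6) from centroid. f_tx = M·y/J = 8.55 kip/in; f_ty = M·x/J = 4.987 kip/in.
Resultant f_max = √[f_tx² + (f_v + f_ty)²] = √[8.55² + (3.637 + 4.987)²] = 12.14 kip/in.
Capacity per unit length: φr_n = 0.75 × 0.6 × 80 × (0.707 × 0.375) = 9.544 kip/in.
12.14 > 9.544 → NOT adequate.

f_max ≈ 12.1 kip/in; NOT adequate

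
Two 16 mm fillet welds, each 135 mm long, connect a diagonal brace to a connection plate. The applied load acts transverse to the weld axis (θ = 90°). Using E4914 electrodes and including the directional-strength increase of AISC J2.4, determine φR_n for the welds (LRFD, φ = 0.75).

φR_n ≈ 1010 kN

E49XX → F_EXX = 490 MPa.
t_e = 0.707 × 16 = 11.31 mm; A_we = 11.31 × 270 = 3054 mm².
Directional factor: 1.0 + 0.5 sin^1.5(90°) = 1.5.
F_nw = 0.6 × 490 × 1.5 = 441 MPa.
φR_n = 0.75 × 441 × 3054 × 10⁻³ = 1010 kN.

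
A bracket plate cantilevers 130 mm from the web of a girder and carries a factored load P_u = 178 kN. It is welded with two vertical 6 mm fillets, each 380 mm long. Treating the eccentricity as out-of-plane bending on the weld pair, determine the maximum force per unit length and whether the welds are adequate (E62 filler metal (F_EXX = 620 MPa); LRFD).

L_w = 2 × 380 = 760 mm; section modulus (unit throat) S = 2 × L²/6 = 48130 mm².
Direct shear f_v = P/L_w = 178×10³/760 = 234.2 N/mm.
Moment M = P × e = 178×10³ × 130 = 23140000 N·mm; bending f_b = M/S = 480.7 N/mm.
f_max = √(f_v² + f_b²) = √(234.2² + 480.7²) = 534.8 N/mm.
φr_n = 0.75 × 0.6 × 620 × (0.707 × 6) = 1184 N/mm → adequate.

f_max ≈ 535 N/mm; adequate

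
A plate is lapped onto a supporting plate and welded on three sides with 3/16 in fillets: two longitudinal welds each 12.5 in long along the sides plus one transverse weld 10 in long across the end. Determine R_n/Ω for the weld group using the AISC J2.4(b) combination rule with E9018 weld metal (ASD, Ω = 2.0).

R_n/Ω ≈ 130 kips

E90XX → F_EXX = 90 ksi.
t_e = 0.707 × 0.1875 = 0.1326 in.
R_nwl = 0.6 × 90 × 0.1326 × 25 = 179 kips (longitudinal, 2 welds).
R_nwt = 0.6 × 90 × 0.1326 × 10 = 71.58 kips (transverse, base value).
(i) R_nwl + R_nwt = 250.5 kips; (ii) 0.85 R_nwl + 1.5 R_nwt = 259.5 kips.
R_n = max = 259.5 kips [governs: (ii)]; R_n/Ω = 129.7 kips.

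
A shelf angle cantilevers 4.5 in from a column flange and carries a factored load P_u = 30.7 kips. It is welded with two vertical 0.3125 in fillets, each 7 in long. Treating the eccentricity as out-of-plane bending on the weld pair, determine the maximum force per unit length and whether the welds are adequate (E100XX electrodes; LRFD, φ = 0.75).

f_max ≈ 8.74 kip/in; adequate

E100XX → F_EXX = 100 ksi.
L_w = 2 × 7 = 14 in; section modulus (unit throat) S = 2 × L²/6 = 16.33 in².
Direct shear f_v = P/L_w = 30.7/14 = 2.193 kip/in.
Moment M = P × e = 30.7 × 4.5 = 138.15 kip·in; bending f_b = M/S = 8.458 kip/in.
f_max = √(f_v² + f_b²) = √(2.193² + 8.458²) = 8.738 kip/in.
φr_n = 0.75 × 0.6 × 100 × (0.707 × 0.3125) = 9.942 kip/in → adequate.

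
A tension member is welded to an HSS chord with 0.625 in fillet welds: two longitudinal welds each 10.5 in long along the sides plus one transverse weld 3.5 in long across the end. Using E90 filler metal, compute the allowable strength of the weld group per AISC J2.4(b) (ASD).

E90XX → F_EXX = 90 ksi.
t_e = 0.707 × 0.625 = 0.4419 in.
R_nwl = 0.6 × 90 × 0.4419 × 21 = 501.1 kips (longitudinal, 2 welds).
R_nwt = 0.6 × 90 × 0.4419 × 3.5 = 83.51 kips (transverse, base value).
(i) R_nwl + R_nwt = 584.6 kips; (ii) 0.85 R_nwl + 1.5 R_nwt = 551.2 kips.
R_n = max = 584.6 kips [governs: (i)]; R_n/Ω = 292.3 kips.

R_n/Ω ≈ 292 kips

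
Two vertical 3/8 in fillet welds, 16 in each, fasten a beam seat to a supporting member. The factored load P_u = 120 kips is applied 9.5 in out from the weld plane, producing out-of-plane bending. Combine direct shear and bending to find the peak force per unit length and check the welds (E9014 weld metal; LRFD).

E90XX → F_EXX = 90 ksi.
L_w = 2 × 16 = 32 in; section modulus (unit throat) S = 2 × L²/6 = 85.33 in².
Direct shear f_v = P/L_w = 120/32 = 3.75 kip/in.
Moment M = P × e = 120 × 9.5 = 1140 kip·in; bending f_b = M/S = 13.36 kip/in.
f_max = √(f_v² + f_b²) = √(3.75² + 13.36²) = 13.88 kip/in.
φr_n = 0.75 × 0.6 × 90 × (0.707 × 0.375) = 10.74 kip/in → NOT adequate.

f_max ≈ 13.9 kip/in; NOT adequate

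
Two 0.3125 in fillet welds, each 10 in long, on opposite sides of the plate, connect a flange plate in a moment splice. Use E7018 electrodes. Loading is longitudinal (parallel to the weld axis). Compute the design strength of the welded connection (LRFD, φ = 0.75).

φR_n ≈ 139 kips

E70XX → F_EXX = 70 ksi.
Effective throat t_e = 0.707 × 0.3125 = 0.2209 in.
Total length L = 20 in; A_we = 0.2209 × 20 = 4.419 in².
F_nw = 0.6 F_EXX = 0.6 × 70 = 42 ksi.
φR_n = 0.75 × 42 × 4.419 = 139.2 kips.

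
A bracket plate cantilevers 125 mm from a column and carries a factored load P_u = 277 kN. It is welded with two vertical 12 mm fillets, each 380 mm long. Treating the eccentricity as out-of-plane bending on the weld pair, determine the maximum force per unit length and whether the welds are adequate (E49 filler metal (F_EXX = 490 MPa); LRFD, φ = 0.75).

f_max ≈ 806 N/mm; adequate

L_w = 2 × 380 = 760 mm; section modulus (unit throat) S = 2 × L²/6 = 48130 mm².
Direct shear f_v = P/L_w = 277×10³/760 = 364.5 N/mm.
Moment M = P × e = 277×10³ × 125 = 34625000 N·mm; bending f_b = M/S = 719.4 N/mm.
f_max = √(f_v² + f_b²) = √(364.5² + 719.4²) = 806.4 N/mm.
φr_n = 0.75 × 0.6 × 490 × (0.707 × 12) = 1871 N/mm → adequate.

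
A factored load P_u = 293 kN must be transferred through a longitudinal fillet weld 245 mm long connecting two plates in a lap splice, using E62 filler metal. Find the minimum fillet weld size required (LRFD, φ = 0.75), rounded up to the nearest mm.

E62XX → F_EXX = 620 MPa.
Total weld length L = 245 mm.
Required throat t_e = P_u / (φ × 0.6 F_EXX × L) = 293 / (0.75 × 0.6 × 620 × 245 × 10⁻³) = 4.286 mm.
Required leg w = t_e / 0.707 = 6.063 mm → use 7 mm.

w = 7 mm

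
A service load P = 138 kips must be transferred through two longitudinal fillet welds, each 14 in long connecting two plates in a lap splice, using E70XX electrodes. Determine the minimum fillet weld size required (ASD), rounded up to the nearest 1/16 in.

E70XX → F_EXX = 70 ksi.
Total weld length L = 28 in.
Required throat t_e = P × Ω / (0.6 F_EXX × L) = 138 × 2.0 / (0.6 × 70 × 28) = 0.2347 in.
Required leg w = t_e / 0.707 = 0.332 in → use 3/8 in.

w = 3/8 in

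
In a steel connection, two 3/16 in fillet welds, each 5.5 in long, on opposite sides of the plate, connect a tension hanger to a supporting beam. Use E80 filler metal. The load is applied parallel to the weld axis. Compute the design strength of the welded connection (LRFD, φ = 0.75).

φR_n ≈ 52.5 kips

E80XX → F_EXX = 80 ksi.
Effective throat t_e = 0.707 × 0.1875 = 0.1326 in.
Total length L = 11 in; A_we = 0.1326 × 11 = 1.458 in².
F_nw = 0.6 F_EXX = 0.6 × 80 = 48 ksi.
φR_n = 0.75 × 48 × 1.458 = 52.49 kips.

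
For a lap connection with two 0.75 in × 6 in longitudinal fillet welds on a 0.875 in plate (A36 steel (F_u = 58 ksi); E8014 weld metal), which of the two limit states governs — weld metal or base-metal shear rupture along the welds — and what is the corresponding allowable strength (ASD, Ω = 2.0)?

E80XX → F_EXX = 80 ksi.
t_e = 0.707 × 0.75 = 0.5302 in; L = 12 in.
Weld metal: R_n/Ω = (1/2.0) × 0.6 × 80 × 0.5302 × 12 = 152.7 kips.
Base metal (shear rupture): R_n/Ω = (1/2.0) × 0.6 × 58 × 0.875 × 12 = 182.7 kips.
Governing: weld metal.

R_n/Ω ≈ 153 kips (weld metal governs)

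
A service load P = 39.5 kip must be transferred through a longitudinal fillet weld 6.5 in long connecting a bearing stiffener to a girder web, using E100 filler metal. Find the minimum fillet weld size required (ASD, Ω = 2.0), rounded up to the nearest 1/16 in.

E100XX → F_EXX = 100 ksi.
Total weld length L = 6.5 in.
Required throat t_e = P × Ω / (0.6 F_EXX × L) = 39.5 × 2.0 / (0.6 × 100 × 6.5) = 0.2026 in.
Required leg w = t_e / 0.707 = 0.2865 in → use 5/16 in.

w = 5/16 in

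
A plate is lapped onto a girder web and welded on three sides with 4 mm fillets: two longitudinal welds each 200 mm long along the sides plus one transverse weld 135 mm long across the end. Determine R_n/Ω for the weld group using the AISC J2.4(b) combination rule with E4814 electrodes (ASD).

E48XX → F_EXX = 480 MPa.
t_e = 0.707 × 4 = 2.828 mm.
R_nwl = 0.6 × 480 × 2.828 × 400 × 10⁻³ = 325.8 kN (longitudinal, 2 welds).
R_nwt = 0.6 × 480 × 2.828 × 135 × 10⁻³ = 110 kN (transverse, base value).
(i) R_nwl + R_nwt = 435.7 kN; (ii) 0.85 R_nwl + 1.5 R_nwt = 441.8 kN.
R_n = max = 441.8 kN [governs: (ii)]; R_n/Ω = 220.9 kN.

R_n/Ω ≈ 221 kN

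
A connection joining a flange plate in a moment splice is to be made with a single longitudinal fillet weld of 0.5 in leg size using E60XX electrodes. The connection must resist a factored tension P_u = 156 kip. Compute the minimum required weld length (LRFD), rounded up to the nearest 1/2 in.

L = 16.5 in

E60XX → F_EXX = 60 ksi.
Throat t_e = 0.707 × 0.5 = 0.3535 in.
φr_n = 0.75 × 0.6 × 60 × 0.3535 = 9.544 kip/in.
L_req = P_u / φr_n = 156 / 9.544 = 16.34 in total.
Round up → use L = 16.5 in.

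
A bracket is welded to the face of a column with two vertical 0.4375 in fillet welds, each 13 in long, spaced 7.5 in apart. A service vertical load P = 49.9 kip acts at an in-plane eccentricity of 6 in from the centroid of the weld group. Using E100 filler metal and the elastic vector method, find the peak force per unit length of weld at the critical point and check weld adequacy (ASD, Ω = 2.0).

E100XX → F_EXX = 100 ksi.
Total weld length L_w = 26 in. Treat welds as unit-width lines.
Polar moment about centroid: J = 2[d³/12 + d(b/2)²] = 2[13³/12 + 13×3.75²] = 731.8 in³.
Direct shear f_v = P/L_w = 49.9 / 26 = 1.919 kip/in (vertical).
Torsion M = P·e = 49.9 × 6 = 299.4 kip·in.
Critical point at (x, y) = (3.75, 6.5) from centroid. f_tx = M·y/J = 2.659 kip/in; f_ty = M·x/J = 1.534 kip/in.
Resultant f_max = √[f_tx² + (f_v + f_ty)²] = √[2.659² + (1.919 + 1.534)²] = 4.359 kip/in.
Capacity per unit length: r_n/Ω = (1/2.0) × 0.6 × 100 × (0.707 × 0.4375) = 9.279 kip/in.
4.359 ≤ 9.279 → adequate.

f_max ≈ 4.36 kip/in; adequate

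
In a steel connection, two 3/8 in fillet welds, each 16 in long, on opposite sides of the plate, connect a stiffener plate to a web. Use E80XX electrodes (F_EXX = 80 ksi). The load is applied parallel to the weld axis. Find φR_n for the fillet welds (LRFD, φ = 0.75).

φR_n ≈ 305 kips

Effective throat t_e = 0.707 × 0.375 = 0.2651 in.
Total length L = 32 in; A_we = 0.2651 × 32 = 8.484 in².
F_nw = 0.6 F_EXX = 0.6 × 80 = 48 ksi.
φR_n = 0.75 × 48 × 8.484 = 305.4 kips.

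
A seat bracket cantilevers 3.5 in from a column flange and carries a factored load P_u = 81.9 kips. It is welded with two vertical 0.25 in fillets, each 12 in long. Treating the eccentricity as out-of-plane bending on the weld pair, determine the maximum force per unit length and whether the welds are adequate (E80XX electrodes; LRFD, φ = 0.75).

E80XX → F_EXX = 80 ksi.
L_w = 2 × 12 = 24 in; section modulus (unit throat) S = 2 × L²/6 = 48 in².
Direct shear f_v = P/L_w = 81.9/24 = 3.413 kip/in.
Moment M = P × e = 81.9 × 3.5 = 286.65 kip·in; bending f_b = M/S = 5.972 kip/in.
f_max = √(f_v² + f_b²) = √(3.413² + 5.972²) = 6.878 kip/in.
φr_n = 0.75 × 0.6 × 80 × (0.707 × 0.25) = 6.363 kip/in → NOT adequate.

f_max ≈ 6.88 kip/in; NOT adequate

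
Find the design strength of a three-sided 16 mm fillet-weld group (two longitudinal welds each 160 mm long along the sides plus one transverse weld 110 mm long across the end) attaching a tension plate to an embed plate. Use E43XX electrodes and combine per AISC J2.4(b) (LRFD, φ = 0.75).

φR_n ≈ 957 kN

E43XX → F_EXX = 430 MPa.
t_e = 0.707 × 16 = 11.31 mm.
R_nwl = 0.6 × 430 × 11.31 × 320 × 10⁻³ = 933.9 kN (longitudinal, 2 welds).
R_nwt = 0.6 × 430 × 11.31 × 110 × 10⁻³ = 321 kN (transverse, base value).
(i) R_nwl + R_nwt = 1255 kN; (ii) 0.85 R_nwl + 1.5 R_nwt = 1275 kN.
R_n = max = 1275 kN [governs: (ii)]; φR_n = 956.5 kN.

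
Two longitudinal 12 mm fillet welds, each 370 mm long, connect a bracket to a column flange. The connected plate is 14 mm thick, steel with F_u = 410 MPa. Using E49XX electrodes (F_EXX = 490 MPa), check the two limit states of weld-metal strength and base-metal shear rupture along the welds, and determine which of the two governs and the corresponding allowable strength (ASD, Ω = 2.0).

t_e = 0.707 × 12 = 8.484 mm; L = 740 mm.
Weld metal: R_n/Ω = (1/2.0) × 0.6 × 490 × 8.484 × 740 × 10⁻³ = 922.9 kN.
Base metal (shear rupture): R_n/Ω = (1/2.0) × 0.6 × 410 × 14 × 740 × 10⁻³ = 1274 kN.
Governing: weld metal.

R_n/Ω ≈ 923 kN (weld metal governs)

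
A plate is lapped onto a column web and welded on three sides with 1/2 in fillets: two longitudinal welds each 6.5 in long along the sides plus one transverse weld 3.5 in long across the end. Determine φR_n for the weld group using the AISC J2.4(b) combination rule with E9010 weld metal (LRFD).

φR_n ≈ 236 kip

E90XX → F_EXX = 90 ksi.
t_e = 0.707 × 0.5 = 0.3535 in.
R_nwl = 0.6 × 90 × 0.3535 × 13 = 248.2 kip (longitudinal, 2 welds).
R_nwt = 0.6 × 90 × 0.3535 × 3.5 = 66.81 kip (transverse, base value).
(i) R_nwl + R_nwt = 315 kip; (ii) 0.85 R_nwl + 1.5 R_nwt = 311.2 kip.
R_n = max = 315 kip [governs: (i)]; φR_n = 236.2 kip.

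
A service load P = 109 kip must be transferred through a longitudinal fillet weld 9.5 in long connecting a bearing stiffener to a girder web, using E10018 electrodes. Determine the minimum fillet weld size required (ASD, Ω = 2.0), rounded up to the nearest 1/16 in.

E100XX → F_EXX = 100 ksi.
Total weld length L = 9.5 in.
Required throat t_e = P × Ω / (0.6 F_EXX × L) = 109 × 2.0 / (0.6 × 100 × 9.5) = 0.3825 in.
Required leg w = t_e / 0.707 = 0.541 in → use 9/16 in.

w = 9/16 in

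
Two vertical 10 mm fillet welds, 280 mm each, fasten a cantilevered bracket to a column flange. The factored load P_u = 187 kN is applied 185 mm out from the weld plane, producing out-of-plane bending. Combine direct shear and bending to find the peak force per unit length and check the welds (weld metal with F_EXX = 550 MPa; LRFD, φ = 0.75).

L_w = 2 × 280 = 560 mm; section modulus (unit throat) S = 2 × L²/6 = 26130 mm².
Direct shear f_v = P/L_w = 187×10³/560 = 333.9 N/mm.
Moment M = P × e = 187×10³ × 185 = 34595000 N·mm; bending f_b = M/S = 1324 N/mm.
f_max = √(f_v² + f_b²) = √(333.9² + 1324²) = 1365 N/mm.
φr_n = 0.75 × 0.6 × 550 × (0.707 × 10) = 1750 N/mm → adequate.

f_max ≈ 1370 N/mm; adequate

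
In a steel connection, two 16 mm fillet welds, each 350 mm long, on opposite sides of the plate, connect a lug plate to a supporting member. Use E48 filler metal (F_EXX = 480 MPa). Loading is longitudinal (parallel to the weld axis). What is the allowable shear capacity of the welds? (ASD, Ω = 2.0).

R_n/Ω ≈ 1140 kN

Effective throat t_e = 0.707 × 16 = 11.31 mm.
Total length L = 700 mm; A_we = 11.31 × 700 = 7918 mm².
F_nw = 0.6 F_EXX = 0.6 × 480 = 288 MPa.
R_n = 288 × 7918 × 10⁻³ = 2280 kN; R_n/Ω = 2280/2.0 = 1140 kN.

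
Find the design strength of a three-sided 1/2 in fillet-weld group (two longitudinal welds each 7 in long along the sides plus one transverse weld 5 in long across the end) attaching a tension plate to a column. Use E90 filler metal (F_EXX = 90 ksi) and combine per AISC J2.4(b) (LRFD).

t_e = 0.707 × 0.5 = 0.3535 in.
R_nwl = 0.6 × 90 × 0.3535 × 14 = 267.2 kip (longitudinal, 2 welds).
R_nwt = 0.6 × 90 × 0.3535 × 5 = 95.44 kip (transverse, base value).
(i) R_nwl + R_nwt = 362.7 kip; (ii) 0.85 R_nwl + 1.5 R_nwt = 370.3 kip.
R_n = max = 370.3 kip [governs: (ii)]; φR_n = 277.7 kip.

φR_n ≈ 278 kip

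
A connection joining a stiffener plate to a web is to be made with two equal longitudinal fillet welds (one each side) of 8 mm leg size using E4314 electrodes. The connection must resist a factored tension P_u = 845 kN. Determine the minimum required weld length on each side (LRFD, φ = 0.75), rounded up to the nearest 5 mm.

L = 390 mm on each side

E43XX → F_EXX = 430 MPa.
Throat t_e = 0.707 × 8 = 5.656 mm.
φr_n = 0.75 × 0.6 × 430 × 5.656 × 10⁻³ = 1.094 kN/mm.
L_req = P_u / φr_n = 845 / 1.094 = 772.1 mm total.
Per side: 772.1 / 2 = 386 mm.
Round up → use L = 390 mm on each side.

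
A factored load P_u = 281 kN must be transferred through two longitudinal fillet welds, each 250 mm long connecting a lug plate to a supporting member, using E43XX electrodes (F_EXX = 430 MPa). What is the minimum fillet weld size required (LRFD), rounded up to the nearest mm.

w = 5 mm

Total weld length L = 500 mm.
Required throat t_e = P_u / (φ × 0.6 F_EXX × L) = 281 / (0.75 × 0.6 × 430 × 500 × 10⁻³) = 2.904 mm.
Required leg w = t_e / 0.707 = 4.108 mm → use 5 mm.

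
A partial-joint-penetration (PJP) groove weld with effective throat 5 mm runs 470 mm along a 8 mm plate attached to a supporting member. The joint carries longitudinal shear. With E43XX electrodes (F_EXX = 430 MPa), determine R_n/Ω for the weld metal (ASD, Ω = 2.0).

R_n/Ω ≈ 303 kN

Effective throat (given) t_e = 5 mm.
A_we = 5 × 470 = 2350 mm².
F_nw = 0.6 F_EXX = 258 MPa.
R_n/Ω = (258 × 2350) / 2.0 × 10⁻³ = 303.2 kN.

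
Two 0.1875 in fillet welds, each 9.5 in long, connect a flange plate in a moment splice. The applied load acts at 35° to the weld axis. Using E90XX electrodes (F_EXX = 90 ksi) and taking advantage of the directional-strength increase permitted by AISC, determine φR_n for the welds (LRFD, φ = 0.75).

φR_n ≈ 124 kips

t_e = 0.707 × 0.1875 = 0.1326 in; A_we = 0.1326 × 19 = 2.519 in².
Directional factor: 1.0 + 0.5 sin^1.5(35°) = 1.217.
F_nw = 0.6 × 90 × 1.217 = 65.73 ksi.
φR_n = 0.75 × 65.73 × 2.519 = 124.2 kips.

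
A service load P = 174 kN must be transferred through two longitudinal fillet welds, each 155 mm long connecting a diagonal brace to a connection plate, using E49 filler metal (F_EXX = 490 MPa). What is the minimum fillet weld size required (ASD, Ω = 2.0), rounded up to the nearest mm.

w = 6 mm

Total weld length L = 310 mm.
Required throat t_e = P × Ω / (0.6 F_EXX × L) = 174 × 2.0 / (0.6 × 490 × 310 × 10⁻³) = 3.818 mm.
Required leg w = t_e / 0.707 = 5.401 mm → use 6 mm.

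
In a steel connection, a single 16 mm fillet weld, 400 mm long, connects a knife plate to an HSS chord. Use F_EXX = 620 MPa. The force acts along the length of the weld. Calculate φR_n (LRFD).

φR_n ≈ 1260 kN

Effective throat t_e = 0.707 × 16 = 11.31 mm.
Total length L = 400 mm; A_we = 11.31 × 400 = 4525 mm².
F_nw = 0.6 F_EXX = 0.6 × 620 = 372 MPa.
φR_n = 0.75 × 372 × 4525 × 10⁻³ = 1262 kN.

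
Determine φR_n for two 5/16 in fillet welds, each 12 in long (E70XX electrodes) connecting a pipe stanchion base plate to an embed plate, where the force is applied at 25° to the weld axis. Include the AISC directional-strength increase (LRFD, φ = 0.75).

φR_n ≈ 190 kip

E70XX → F_EXX = 70 ksi.
t_e = 0.707 × 0.3125 = 0.2209 in; A_we = 0.2209 × 24 = 5.302 in².
Directional factor: 1.0 + 0.5 sin^1.5(25°) = 1.137.
F_nw = 0.6 × 70 × 1.137 = 47.77 ksi.
φR_n = 0.75 × 47.77 × 5.302 = 190 kip.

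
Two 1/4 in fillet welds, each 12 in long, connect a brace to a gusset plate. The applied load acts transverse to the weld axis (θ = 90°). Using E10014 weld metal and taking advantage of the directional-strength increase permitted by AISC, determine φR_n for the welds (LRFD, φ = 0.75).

E100XX → F_EXX = 100 ksi.
t_e = 0.707 × 0.25 = 0.1767 in; A_we = 0.1767 × 24 = 4.242 in².
Directional factor: 1.0 + 0.5 sin^1.5(90°) = 1.5.
F_nw = 0.6 × 100 × 1.5 = 90 ksi.
φR_n = 0.75 × 90 × 4.242 = 286.3 kips.

φR_n ≈ 286 kips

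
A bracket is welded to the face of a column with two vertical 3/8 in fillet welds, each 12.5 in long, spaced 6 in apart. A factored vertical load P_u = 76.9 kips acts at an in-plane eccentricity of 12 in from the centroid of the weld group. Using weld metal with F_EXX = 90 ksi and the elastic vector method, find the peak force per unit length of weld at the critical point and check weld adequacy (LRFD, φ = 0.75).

f_max ≈ 13.2 kip/in; NOT adequate

Total weld length L_w = 25 in. Treat welds as unit-width lines.
Polar moment about centroid: J = 2[d³/12 + d(b/2)²] = 2[12.5³/12 + 12.5×3²] = 550.5 in³.
Direct shear f_v = P/L_w = 76.9 / 25 = 3.076 kip/in (vertical).
Torsion M = P·e = 76.9 × 12 = 922.8 kip·in.
Critical point at (x, y) = (3, 6.25) from centroid. f_tx = M·y/J = 10.48 kip/in; f_ty = M·x/J = 5.029 kip/in.
Resultant f_max = √[f_tx² + (f_v + f_ty)²] = √[10.48² + (3.076 + 5.029)²] = 13.25 kip/in.
Capacity per unit length: φr_n = 0.75 × 0.6 × 90 × (0.707 × 0.375) = 10.74 kip/in.
13.25 > 10.74 → NOT adequate.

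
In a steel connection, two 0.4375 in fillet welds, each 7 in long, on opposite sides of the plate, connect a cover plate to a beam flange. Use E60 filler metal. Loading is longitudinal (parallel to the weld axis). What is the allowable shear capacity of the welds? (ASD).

R_n/Ω ≈ 77.9 kips

E60XX → F_EXX = 60 ksi.
Effective throat t_e = 0.707 × 0.4375 = 0.3093 in.
Total length L = 14 in; A_we = 0.3093 × 14 = 4.33 in².
F_nw = 0.6 F_EXX = 0.6 × 60 = 36 ksi.
R_n = 36 × 4.33 = 155.9 kips; R_n/Ω = 155.9/2.0 = 77.95 kips.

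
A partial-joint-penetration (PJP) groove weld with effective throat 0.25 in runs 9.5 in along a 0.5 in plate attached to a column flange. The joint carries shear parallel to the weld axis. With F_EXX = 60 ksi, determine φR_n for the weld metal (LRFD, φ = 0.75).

φR_n ≈ 64.1 kip

Effective throat (given) t_e = 0.25 in.
A_we = 0.25 × 9.5 = 2.375 in².
F_nw = 0.6 F_EXX = 36 ksi.
φR_n = 0.75 × 36 × 2.375 = 64.12 kip.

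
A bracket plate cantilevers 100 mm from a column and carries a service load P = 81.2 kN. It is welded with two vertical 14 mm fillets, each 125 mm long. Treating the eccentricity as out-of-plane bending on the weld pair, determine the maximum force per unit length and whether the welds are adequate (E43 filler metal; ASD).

E43XX → F_EXX = 430 MPa.
L_w = 2 × 125 = 250 mm; section modulus (unit throat) S = 2 × L²/6 = 5208 mm².
Direct shear f_v = P/L_w = 81.2×10³/250 = 324.8 N/mm.
Moment M = P × e = 81.2×10³ × 100 = 8120000 N·mm; bending f_b = M/S = 1559 N/mm.
f_max = √(f_v² + f_b²) = √(324.8² + 1559²) = 1593 N/mm.
r_n/Ω = (1/2.0) × 0.6 × 430 × (0.707 × 14) = 1277 N/mm → NOT adequate.

f_max ≈ 1590 N/mm; NOT adequate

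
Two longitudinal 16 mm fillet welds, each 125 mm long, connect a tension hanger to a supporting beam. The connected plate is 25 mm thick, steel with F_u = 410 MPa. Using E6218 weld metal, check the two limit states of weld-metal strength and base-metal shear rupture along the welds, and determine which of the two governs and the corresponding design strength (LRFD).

φR_n ≈ 789 kN (weld metal governs)

E62XX → F_EXX = 620 MPa.
t_e = 0.707 × 16 = 11.31 mm; L = 250 mm.
Weld metal: φR_n = 0.75 × 0.6 × 620 × 11.31 × 250 × 10⁻³ = 789 kN.
Base metal (shear rupture): φR_n = 0.75 × 0.6 × 410 × 25 × 250 × 10⁻³ = 1153 kN.
Governing: weld metal.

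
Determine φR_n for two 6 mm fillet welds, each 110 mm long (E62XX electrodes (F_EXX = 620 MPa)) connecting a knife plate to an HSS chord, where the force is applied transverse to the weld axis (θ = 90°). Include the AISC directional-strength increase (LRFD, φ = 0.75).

φR_n ≈ 391 kN

t_e = 0.707 × 6 = 4.242 mm; A_we = 4.242 × 220 = 933.2 mm².
Directional factor: 1.0 + 0.5 sin^1.5(90°) = 1.5.
F_nw = 0.6 × 620 × 1.5 = 558 MPa.
φR_n = 0.75 × 558 × 933.2 × 10⁻³ = 390.6 kN.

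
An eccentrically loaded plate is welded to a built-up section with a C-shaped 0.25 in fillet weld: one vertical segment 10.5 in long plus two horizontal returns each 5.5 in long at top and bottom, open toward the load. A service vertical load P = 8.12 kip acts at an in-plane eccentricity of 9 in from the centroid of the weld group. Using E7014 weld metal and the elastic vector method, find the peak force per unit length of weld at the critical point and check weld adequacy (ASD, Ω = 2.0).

f_max ≈ 1.31 kip/in; adequate

E70XX → F_EXX = 70 ksi.
Total weld length L_w = 21.5 in. Treat welds as unit-width lines.
Centroid: x̄ = 2×5.5×2.75 / 21.5 = 1.407 in from the vertical weld.
Polar moment about centroid: J = I_x + I_y = [10.5³/12 + 2×5.5×5.25²] + [10.5×1.407² + 2(5.5³/12 + 5.5×1.343²)] = 468 in³.
Direct shear f_v = P/L_w = 8.12 / 21.5 = 0.3777 kip/in (vertical).
Torsion M = P·e = 8.12 × 9 = 73.08 kip·in.
Critical point at (x, y) = (4.093, 5.25) from centroid. f_tx = M·y/J = 0.8198 kip/in; f_ty = M·x/J = 0.6391 kip/in.
Resultant f_max = √[f_tx² + (f_v + f_ty)²] = √[0.8198² + (0.3777 + 0.6391)²] = 1.306 kip/in.
Capacity per unit length: r_n/Ω = (1/2.0) × 0.6 × 70 × (0.707 × 0.25) = 3.712 kip/in.
1.306 ≤ 3.712 → adequate.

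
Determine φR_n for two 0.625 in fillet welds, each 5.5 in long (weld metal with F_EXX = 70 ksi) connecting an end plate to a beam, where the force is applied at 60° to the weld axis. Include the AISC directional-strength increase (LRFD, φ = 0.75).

t_e = 0.707 × 0.625 = 0.4419 in; A_we = 0.4419 × 11 = 4.861 in².
Directional factor: 1.0 + 0.5 sin^1.5(60°) = 1.403.
F_nw = 0.6 × 70 × 1.403 = 58.92 ksi.
φR_n = 0.75 × 58.92 × 4.861 = 214.8 kip.

φR_n ≈ 215 kip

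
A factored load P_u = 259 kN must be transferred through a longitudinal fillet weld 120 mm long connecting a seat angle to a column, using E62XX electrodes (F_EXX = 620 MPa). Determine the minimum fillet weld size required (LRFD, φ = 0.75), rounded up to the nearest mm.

w = 11 mm

Total weld length L = 120 mm.
Required throat t_e = P_u / (φ × 0.6 F_EXX × L) = 259 / (0.75 × 0.6 × 620 × 120 × 10⁻³) = 7.736 mm.
Required leg w = t_e / 0.707 = 10.94 mm → use 11 mm.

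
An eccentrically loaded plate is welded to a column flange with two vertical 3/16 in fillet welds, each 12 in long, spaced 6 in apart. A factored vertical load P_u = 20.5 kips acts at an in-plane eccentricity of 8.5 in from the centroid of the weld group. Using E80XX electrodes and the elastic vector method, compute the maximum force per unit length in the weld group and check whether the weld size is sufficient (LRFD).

f_max ≈ 2.81 kip/in; adequate

E80XX → F_EXX = 80 ksi.
Total weld length L_w = 24 in. Treat welds as unit-width lines.
Polar moment about centroid: J = 2[d³/12 + d(b/2)²] = 2[12³/12 + 12×3²] = 504 in³.
Direct shear f_v = P/L_w = 20.5 / 24 = 0.8542 kip/in (vertical).
Torsion M = P·e = 20.5 × 8.5 = 174.25 kip·in.
Critical point at (x, y) = (3, 6) from centroid. f_tx = M·y/J = 2.074 kip/in; f_ty = M·x/J = 1.037 kip/in.
Resultant f_max = √[f_tx² + (f_v + f_ty)²] = √[2.074² + (0.8542 + 1.037)²] = 2.807 kip/in.
Capacity per unit length: φr_n = 0.75 × 0.6 × 80 × (0.707 × 0.1875) = 4.772 kip/in.
2.807 ≤ 4.772 → adequate.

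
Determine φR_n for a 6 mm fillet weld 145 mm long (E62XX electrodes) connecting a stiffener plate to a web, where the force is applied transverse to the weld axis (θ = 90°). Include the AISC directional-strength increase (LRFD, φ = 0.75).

φR_n ≈ 257 kN

E62XX → F_EXX = 620 MPa.
t_e = 0.707 × 6 = 4.242 mm; A_we = 4.242 × 145 = 615.1 mm².
Directional factor: 1.0 + 0.5 sin^1.5(90°) = 1.5.
F_nw = 0.6 × 620 × 1.5 = 558 MPa.
φR_n = 0.75 × 558 × 615.1 × 10⁻³ = 257.4 kN.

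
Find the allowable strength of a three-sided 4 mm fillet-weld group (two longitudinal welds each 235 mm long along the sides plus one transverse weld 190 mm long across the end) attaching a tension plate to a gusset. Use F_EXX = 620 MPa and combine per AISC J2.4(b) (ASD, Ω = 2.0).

t_e = 0.707 × 4 = 2.828 mm.
R_nwl = 0.6 × 620 × 2.828 × 470 × 10⁻³ = 494.4 kN (longitudinal, 2 welds).
R_nwt = 0.6 × 620 × 2.828 × 190 × 10⁻³ = 199.9 kN (transverse, base value).
(i) R_nwl + R_nwt = 694.3 kN; (ii) 0.85 R_nwl + 1.5 R_nwt = 720.1 kN.
R_n = max = 720.1 kN [governs: (ii)]; R_n/Ω = 360.1 kN.

R_n/Ω ≈ 360 kN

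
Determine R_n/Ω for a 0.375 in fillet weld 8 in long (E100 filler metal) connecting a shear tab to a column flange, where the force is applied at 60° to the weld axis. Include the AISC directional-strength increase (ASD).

E100XX → F_EXX = 100 ksi.
t_e = 0.707 × 0.375 = 0.2651 in; A_we = 0.2651 × 8 = 2.121 in².
Directional factor: 1.0 + 0.5 sin^1.5(60°) = 1.403.
F_nw = 0.6 × 100 × 1.403 = 84.18 ksi.
R_n/Ω = (84.18 × 2.121) / 2.0 = 89.27 kip.

R_n/Ω ≈ 89.3 kip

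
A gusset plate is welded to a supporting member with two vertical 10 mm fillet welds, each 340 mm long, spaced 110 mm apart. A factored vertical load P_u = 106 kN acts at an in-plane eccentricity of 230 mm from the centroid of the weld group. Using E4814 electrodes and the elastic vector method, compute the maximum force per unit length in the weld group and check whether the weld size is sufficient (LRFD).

E48XX → F_EXX = 480 MPa.
Total weld length L_w = 680 mm. Treat welds as unit-width lines.
Polar moment about centroid: J = 2[d³/12 + d(b/2)²] = 2[340³/12 + 340×55²] = 8608000 mm³.
Direct shear f_v = P/L_w = 106×10³ / 680 = 155.9 N/mm (vertical).
Torsion M = P·e = 106×10³ × 230 = 24380000 N·mm.
Critical point at (x, y) = (55, 170) from centroid. f_tx = M·y/J = 481.5 N/mm; f_ty = M·x/J = 155.8 N/mm.
Resultant f_max = √[f_tx² + (f_v + f_ty)²] = √[481.5² + (155.9 + 155.8)²] = 573.6 N/mm.
Capacity per unit length: φr_n = 0.75 × 0.6 × 480 × (0.707 × 10) = 1527 N/mm.
573.6 ≤ 1527 → adequate.

f_max ≈ 574 N/mm; adequate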